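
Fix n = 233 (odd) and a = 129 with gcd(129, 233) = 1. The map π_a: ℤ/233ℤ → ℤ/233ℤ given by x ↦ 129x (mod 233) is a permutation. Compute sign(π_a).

+1

Orbit of 55 under x↦129x: [55, 105, 31, 38, 9, 229, 183]… (length divides ord_233(129)).
π_129 has 3 disjoint cycles with lengths [116, 116, 1] on {0,…,232}.
3 cycles on 233: each ℓ→(−1)^(ℓ−1), product (−1)^230 = +1.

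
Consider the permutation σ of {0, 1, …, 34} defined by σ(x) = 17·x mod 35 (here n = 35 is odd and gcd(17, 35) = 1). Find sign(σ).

+1

Start at x=9: 9 → 13 → 11 → 12 → 29 → 3 → 16 → … (one orbit).
5 cycles of lengths [12, 12, 6, 4, 1].
Σ(ℓ_i−1) = 35−5 = 30; sign = (−1)^30 = +1.
The Jacobi symbol (17|35) = +1 (Zolotarev) agrees.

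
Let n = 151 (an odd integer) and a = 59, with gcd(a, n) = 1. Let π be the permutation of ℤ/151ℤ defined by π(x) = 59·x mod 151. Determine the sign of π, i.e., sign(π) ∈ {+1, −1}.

Start at x=1: 1 → 59 → 8 → 19 → 64 → 1 (one orbit).
The orbit structure of x ↦ 59x mod 151: 31 orbits of sizes [5, 5, 5, 5, 5, 5, 5, 5, 5, 5, 5, 5, 5, 5, 5, 5, 5, 5, 5, 5, 5, 5, 5, 5, 5, 5, 5, 5, 5, 5, 1].
31 cycles on 151: each ℓ→(−1)^(ℓ−1), product (−1)^120 = +1.
Via Zolotarev, sign(π_{59}) = (59|151) = +1.

+1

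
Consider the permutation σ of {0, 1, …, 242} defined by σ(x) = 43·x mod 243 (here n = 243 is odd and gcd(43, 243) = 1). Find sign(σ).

Start at x=187: 187 → 22 → 217 → 97 → 40 → 19 → 88 → … (one orbit).
π_43 has 11 disjoint cycles with lengths [81, 81, 27, 27, 9, 9, 3, 3, 1, 1, 1] on {0,…,242}.
Σ(ℓ_i−1) = 243−11 = 232; sign = (−1)^232 = +1.
Zolotarev: (43|243) = +1, matching the cycle-count sign.

+1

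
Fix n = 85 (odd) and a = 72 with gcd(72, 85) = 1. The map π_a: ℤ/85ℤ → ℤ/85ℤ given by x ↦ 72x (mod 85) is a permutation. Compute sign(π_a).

-1

Trace 1: π^k(1) = [1, 72, 84, 13] for k=0..3.
22 cycles of lengths [4, 4, 4, 4, 4, 4, 4, 4, 4, 4, 4, 4, 4, 4, 4, 4, 4, 4, 4, 4, 4, 1].
sign(π) = (−1)^{n − #cycles} = (−1)^{85−22} = (−1)^63 = -1.
(72|85)_J = -1 (Zolotarev's lemma cross-check).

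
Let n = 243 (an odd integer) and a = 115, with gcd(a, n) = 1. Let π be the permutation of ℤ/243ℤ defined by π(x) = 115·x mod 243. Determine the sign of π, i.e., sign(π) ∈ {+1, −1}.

Trace 220: π^k(220) = [220, 28, 61, 211, 208, 106, 40] for k=0..6.
Cycle lengths of π_115 on ℤ/243ℤ: [81, 81, 27, 27, 9, 9, 3, 3, 1, 1, 1]; 11 cycles in total.
243 − 11 = 232 transpositions; sign(π) = (−1)^232 = +1.
Check: (115/243) = +1 by Zolotarev.

+1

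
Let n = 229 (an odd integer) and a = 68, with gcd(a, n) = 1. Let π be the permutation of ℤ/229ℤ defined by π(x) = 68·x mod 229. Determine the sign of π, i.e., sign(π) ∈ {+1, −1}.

Orbit of 44 under x↦68x: [44, 15, 104, 202, 225, 186, 53]… (length divides ord_229(68)).
The orbit structure of x ↦ 68x mod 229: 7 orbits of sizes [38, 38, 38, 38, 38, 38, 1].
With 7 cycles on 229 points, sign = (−1)^{229−7} = +1.

+1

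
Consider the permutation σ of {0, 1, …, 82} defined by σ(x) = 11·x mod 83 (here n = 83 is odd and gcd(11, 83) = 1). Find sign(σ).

+1

Start at x=25: 25 → 26 → 37 → 75 → 78 → 28 → 59 → … (one orbit).
Decompose π into cycles: lengths [41, 41, 1] (3 cycles, including the fixed point 0).
83 − 3 = 80 transpositions; sign(π) = (−1)^80 = +1.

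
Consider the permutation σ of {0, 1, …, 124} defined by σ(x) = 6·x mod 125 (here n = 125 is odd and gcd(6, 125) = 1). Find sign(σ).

Trace 11: π^k(11) = [11, 66, 21, 1, 6, 36, 91] for k=0..6.
Cycle lengths of π_6 on ℤ/125ℤ: [25, 25, 25, 25, 5, 5, 5, 5, 1, 1, 1, 1, 1]; 13 cycles in total.
sign(π) = (−1)^{n − #cycles} = (−1)^{125−13} = (−1)^112 = +1.
The Jacobi symbol (6|125) = +1 (Zolotarev) agrees.

+1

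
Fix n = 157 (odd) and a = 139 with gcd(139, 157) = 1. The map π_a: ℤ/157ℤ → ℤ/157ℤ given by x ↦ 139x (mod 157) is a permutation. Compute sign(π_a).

-1

Trace 81: π^k(81) = [81, 112, 25, 21, 93, 53, 145] for k=0..6.
Decompose π into cycles: lengths [156, 1] (2 cycles, including the fixed point 0).
n − c = 157 − 2 = 155; sign = (−1)^155 = -1.
Check: (139/157) = -1 by Zolotarev.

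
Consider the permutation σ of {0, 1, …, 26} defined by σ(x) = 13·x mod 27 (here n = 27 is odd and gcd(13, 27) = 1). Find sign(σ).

+1

Orbit of 1 under x↦13x: [1, 13, 7, 10, 22, 16, 19]… (length divides ord_27(13)).
The orbit structure of x ↦ 13x mod 27: 7 orbits of sizes [9, 9, 3, 3, 1, 1, 1].
With 7 cycles on 27 points, sign = (−1)^{27−7} = +1.
(13|27)_J = +1 (Zolotarev's lemma cross-check).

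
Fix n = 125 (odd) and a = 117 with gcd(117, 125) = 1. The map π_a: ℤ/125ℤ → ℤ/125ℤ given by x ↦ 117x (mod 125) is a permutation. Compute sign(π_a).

-1

Orbit of 123 under x↦117x: [123, 16, 122, 24, 58, 36, 87]… (length divides ord_125(117)).
Decompose π into cycles: lengths [100, 20, 4, 1] (4 cycles, including the fixed point 0).
sign(π) = (−1)^{n − #cycles} = (−1)^{125−4} = (−1)^121 = -1.
The Jacobi symbol (117|125) = -1 (Zolotarev) agrees.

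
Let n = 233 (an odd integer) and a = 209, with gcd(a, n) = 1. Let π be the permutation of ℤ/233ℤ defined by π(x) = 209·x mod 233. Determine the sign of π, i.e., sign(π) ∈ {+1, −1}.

-1

Start at x=211: 211 → 62 → 143 → 63 → 119 → 173 → 42 → … (one orbit).
2 cycles of lengths [232, 1].
With 2 cycles on 233 points, sign = (−1)^{233−2} = -1.
The Jacobi symbol (209|233) = -1 (Zolotarev) agrees.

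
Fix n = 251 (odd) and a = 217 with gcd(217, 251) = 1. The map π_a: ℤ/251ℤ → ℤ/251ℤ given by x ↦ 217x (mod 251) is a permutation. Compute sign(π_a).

Trace 31: π^k(31) = [31, 201, 194, 181, 121, 153, 69] for k=0..6.
Cycle lengths of π_217 on ℤ/251ℤ: [125, 125, 1]; 3 cycles in total.
With 3 cycles on 251 points, sign = (−1)^{251−3} = +1.
Via Zolotarev, sign(π_{217}) = (217|251) = +1.

+1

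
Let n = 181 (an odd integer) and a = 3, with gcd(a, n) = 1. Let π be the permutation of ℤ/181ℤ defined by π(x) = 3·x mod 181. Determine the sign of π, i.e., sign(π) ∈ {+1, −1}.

+1

Start at x=34: 34 → 102 → 125 → 13 → 39 → 117 → 170 → … (one orbit).
π_3 has 5 disjoint cycles with lengths [45, 45, 45, 45, 1] on {0,…,180}.
181 − 5 = 176 transpositions; sign(π) = (−1)^176 = +1.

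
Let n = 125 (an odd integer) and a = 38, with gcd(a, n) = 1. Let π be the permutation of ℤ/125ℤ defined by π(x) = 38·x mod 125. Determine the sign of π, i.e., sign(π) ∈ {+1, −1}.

-1

Start at x=6: 6 → 103 → 39 → 107 → 66 → 8 → 54 → … (one orbit).
The orbit structure of x ↦ 38x mod 125: 4 orbits of sizes [100, 20, 4, 1].
Σ(ℓ_i−1) = 125−4 = 121; sign = (−1)^121 = -1.
The Jacobi symbol (38|125) = -1 (Zolotarev) agrees.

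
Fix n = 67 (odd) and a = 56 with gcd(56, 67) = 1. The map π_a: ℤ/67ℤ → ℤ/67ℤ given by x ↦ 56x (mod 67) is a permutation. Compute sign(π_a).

Start at x=29: 29 → 16 → 25 → 60 → 10 → 24 → 4 → … (one orbit).
π_56 has 3 disjoint cycles with lengths [33, 33, 1] on {0,…,66}.
3 cycles on 67: each ℓ→(−1)^(ℓ−1), product (−1)^64 = +1.
Zolotarev: (56|67) = +1, matching the cycle-count sign.

+1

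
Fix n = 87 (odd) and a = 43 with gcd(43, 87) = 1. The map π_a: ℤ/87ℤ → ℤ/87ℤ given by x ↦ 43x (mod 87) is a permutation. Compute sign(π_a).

Start at x=67: 67 → 10 → 82 → 46 → 64 → 55 → 16 → … (one orbit).
Cycle lengths of π_43 on ℤ/87ℤ: [28, 28, 28, 1, 1, 1]; 6 cycles in total.
With 6 cycles on 87 points, sign = (−1)^{87−6} = -1.
Zolotarev: (43|87) = -1, matching the cycle-count sign.

-1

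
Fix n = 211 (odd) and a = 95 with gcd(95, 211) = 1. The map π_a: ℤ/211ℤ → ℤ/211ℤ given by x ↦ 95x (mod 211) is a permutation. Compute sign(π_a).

Start at x=79: 79 → 120 → 6 → 148 → 134 → 70 → 109 → … (one orbit).
Decompose π into cycles: lengths [105, 105, 1] (3 cycles, including the fixed point 0).
3 cycles on 211: each ℓ→(−1)^(ℓ−1), product (−1)^208 = +1.
(95|211)_J = +1 (Zolotarev's lemma cross-check).

+1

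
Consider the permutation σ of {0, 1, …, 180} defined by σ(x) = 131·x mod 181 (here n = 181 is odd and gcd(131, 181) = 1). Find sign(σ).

Trace 97: π^k(97) = [97, 37, 141, 9, 93, 56, 96] for k=0..6.
2 cycles of lengths [180, 1].
181 − 2 = 179 transpositions; sign(π) = (−1)^179 = -1.

-1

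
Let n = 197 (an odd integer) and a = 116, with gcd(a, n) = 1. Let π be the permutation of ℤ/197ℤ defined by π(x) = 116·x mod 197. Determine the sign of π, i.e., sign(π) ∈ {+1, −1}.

+1

Start at x=155: 155 → 53 → 41 → 28 → 96 → 104 → 47 → … (one orbit).
The orbit structure of x ↦ 116x mod 197: 3 orbits of sizes [98, 98, 1].
sign(π) = (−1)^{n − #cycles} = (−1)^{197−3} = (−1)^194 = +1.
The Jacobi symbol (116|197) = +1 (Zolotarev) agrees.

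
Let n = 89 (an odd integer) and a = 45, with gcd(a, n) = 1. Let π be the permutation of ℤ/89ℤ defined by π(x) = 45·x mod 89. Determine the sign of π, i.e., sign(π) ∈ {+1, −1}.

Trace 45: π^k(45) = [45, 67, 78, 39, 64, 32, 16] for k=0..6.
9 cycles of lengths [11, 11, 11, 11, 11, 11, 11, 11, 1].
89 − 9 = 80 transpositions; sign(π) = (−1)^80 = +1.
(45|89)_J = +1 (Zolotarev's lemma cross-check).

+1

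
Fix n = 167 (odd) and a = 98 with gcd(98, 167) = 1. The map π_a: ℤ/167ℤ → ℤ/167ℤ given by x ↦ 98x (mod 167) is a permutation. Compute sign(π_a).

+1

Trace 66: π^k(66) = [66, 122, 99, 16, 65, 24, 14] for k=0..6.
3 cycles of lengths [83, 83, 1].
167 − 3 = 164 transpositions; sign(π) = (−1)^164 = +1.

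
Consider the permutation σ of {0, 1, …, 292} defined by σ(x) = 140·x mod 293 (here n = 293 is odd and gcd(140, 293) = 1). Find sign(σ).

+1

Trace 82: π^k(82) = [82, 53, 95, 115, 278, 244, 172] for k=0..6.
5 cycles of lengths [73, 73, 73, 73, 1].
sign(π) = (−1)^{n − #cycles} = (−1)^{293−5} = (−1)^288 = +1.
(140|293)_J = +1 (Zolotarev's lemma cross-check).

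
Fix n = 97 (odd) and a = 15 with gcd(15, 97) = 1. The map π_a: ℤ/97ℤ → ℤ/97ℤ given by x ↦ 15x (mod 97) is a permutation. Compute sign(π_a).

Orbit of 66 under x↦15x: [66, 20, 9, 38, 85, 14, 16]… (length divides ord_97(15)).
2 cycles of lengths [96, 1].
sign(π) = (−1)^{n − #cycles} = (−1)^{97−2} = (−1)^95 = -1.
Zolotarev: (15|97) = -1, matching the cycle-count sign.

-1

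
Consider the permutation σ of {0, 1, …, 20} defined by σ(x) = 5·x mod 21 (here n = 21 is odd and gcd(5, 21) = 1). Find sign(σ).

+1

Orbit of 4 under x↦5x: [4, 20, 16, 17, 1, 5]… (length divides ord_21(5)).
Decompose π into cycles: lengths [6, 6, 6, 2, 1] (5 cycles, including the fixed point 0).
Σ(ℓ_i−1) = 21−5 = 16; sign = (−1)^16 = +1.
Via Zolotarev, sign(π_{5}) = (5|21) = +1.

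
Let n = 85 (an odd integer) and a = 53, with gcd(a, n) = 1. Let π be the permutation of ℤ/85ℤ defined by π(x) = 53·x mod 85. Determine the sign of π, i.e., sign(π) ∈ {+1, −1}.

Trace 42: π^k(42) = [42, 16, 83, 64, 77, 1, 53] for k=0..6.
The orbit structure of x ↦ 53x mod 85: 12 orbits of sizes [8, 8, 8, 8, 8, 8, 8, 8, 8, 8, 4, 1].
With 12 cycles on 85 points, sign = (−1)^{85−12} = -1.
Check: (53/85) = -1 by Zolotarev.

-1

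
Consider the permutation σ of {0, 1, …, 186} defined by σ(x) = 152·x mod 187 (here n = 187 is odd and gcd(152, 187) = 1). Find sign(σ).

+1

Start at x=16: 16 → 1 → 152 → 103 → 135 → 137 → 67 → … (one orbit).
Decompose π into cycles: lengths [10, 10, 10, 10, 10, 10, 10, 10, 10, 10, 10, 10, 10, 10, 10, 10, 5, 5, 2, 2, 2, 2, 2, 2, 2, 2, 1] (27 cycles, including the fixed point 0).
n − c = 187 − 27 = 160; sign = (−1)^160 = +1.
Zolotarev: (152|187) = +1, matching the cycle-count sign.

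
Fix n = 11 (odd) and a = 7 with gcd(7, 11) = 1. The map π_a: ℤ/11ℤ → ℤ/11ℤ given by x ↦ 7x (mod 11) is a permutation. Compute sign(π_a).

-1

Start at x=10: 10 → 4 → 6 → 9 → 8 → 1 → 7 → … (one orbit).
The orbit structure of x ↦ 7x mod 11: 2 orbits of sizes [10, 1].
sign(π) = (−1)^{n − #cycles} = (−1)^{11−2} = (−1)^9 = -1.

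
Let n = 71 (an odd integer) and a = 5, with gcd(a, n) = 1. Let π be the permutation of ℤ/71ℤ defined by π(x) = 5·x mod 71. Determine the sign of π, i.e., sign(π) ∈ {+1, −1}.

+1

Start at x=54: 54 → 57 → 1 → 5 → 25 → 54 (one orbit).
Cycle type of π: 5×14 + 1; total 15 cycles.
Σ(ℓ_i−1) = 71−15 = 56; sign = (−1)^56 = +1.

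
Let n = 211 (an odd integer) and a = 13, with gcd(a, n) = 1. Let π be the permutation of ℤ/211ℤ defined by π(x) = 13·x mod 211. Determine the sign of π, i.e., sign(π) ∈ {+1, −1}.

Trace 184: π^k(184) = [184, 71, 79, 183, 58, 121, 96] for k=0..6.
Cycle lengths of π_13 on ℤ/211ℤ: [35, 35, 35, 35, 35, 35, 1]; 7 cycles in total.
With 7 cycles on 211 points, sign = (−1)^{211−7} = +1.
(13|211)_J = +1 (Zolotarev's lemma cross-check).

+1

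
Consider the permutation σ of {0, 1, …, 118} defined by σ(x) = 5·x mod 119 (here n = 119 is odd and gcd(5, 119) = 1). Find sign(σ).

Trace 53: π^k(53) = [53, 27, 16, 80, 43, 96, 4] for k=0..6.
Cycle lengths of π_5 on ℤ/119ℤ: [48, 48, 16, 6, 1]; 5 cycles in total.
n − c = 119 − 5 = 114; sign = (−1)^114 = +1.
Check: (5/119) = +1 by Zolotarev.

+1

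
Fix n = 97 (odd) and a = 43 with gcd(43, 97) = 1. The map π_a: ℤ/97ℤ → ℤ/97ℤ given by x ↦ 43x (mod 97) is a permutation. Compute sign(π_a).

Start at x=93: 93 → 22 → 73 → 35 → 50 → 16 → 9 → … (one orbit).
π_43 has 5 disjoint cycles with lengths [24, 24, 24, 24, 1] on {0,…,96}.
97 − 5 = 92 transpositions; sign(π) = (−1)^92 = +1.
Check: (43/97) = +1 by Zolotarev.

+1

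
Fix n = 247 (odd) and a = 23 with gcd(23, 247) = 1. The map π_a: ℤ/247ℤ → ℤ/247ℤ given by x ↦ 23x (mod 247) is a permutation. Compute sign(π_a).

Orbit of 17 under x↦23x: [17, 144, 101, 100, 77, 42, 225]… (length divides ord_247(23)).
17 cycles of lengths [18, 18, 18, 18, 18, 18, 18, 18, 18, 18, 18, 18, 9, 9, 6, 6, 1].
sign(π) = (−1)^{n − #cycles} = (−1)^{247−17} = (−1)^230 = +1.

+1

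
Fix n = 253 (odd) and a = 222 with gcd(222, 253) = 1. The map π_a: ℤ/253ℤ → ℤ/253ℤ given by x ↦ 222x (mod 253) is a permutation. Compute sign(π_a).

Orbit of 205 under x↦222x: [205, 223, 171, 12, 134, 147, 250]… (length divides ord_253(222)).
5 cycles of lengths [110, 110, 22, 10, 1].
Σ(ℓ_i−1) = 253−5 = 248; sign = (−1)^248 = +1.

+1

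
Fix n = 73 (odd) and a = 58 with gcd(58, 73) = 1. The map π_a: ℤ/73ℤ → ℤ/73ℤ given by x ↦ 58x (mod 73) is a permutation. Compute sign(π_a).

-1

Start at x=56: 56 → 36 → 44 → 70 → 45 → 55 → 51 → … (one orbit).
The orbit structure of x ↦ 58x mod 73: 2 orbits of sizes [72, 1].
With 2 cycles on 73 points, sign = (−1)^{73−2} = -1.
Via Zolotarev, sign(π_{58}) = (58|73) = -1.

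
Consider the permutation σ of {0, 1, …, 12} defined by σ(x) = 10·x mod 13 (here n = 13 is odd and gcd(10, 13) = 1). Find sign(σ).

+1

Start at x=4: 4 → 1 → 10 → 9 → 12 → 3 → 4 (one orbit).
Decompose π into cycles: lengths [6, 6, 1] (3 cycles, including the fixed point 0).
Σ(ℓ_i−1) = 13−3 = 10; sign = (−1)^10 = +1.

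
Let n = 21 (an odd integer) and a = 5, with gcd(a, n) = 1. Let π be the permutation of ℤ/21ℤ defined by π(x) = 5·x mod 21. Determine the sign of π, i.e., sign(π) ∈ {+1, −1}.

Orbit of 16 under x↦5x: [16, 17, 1, 5, 4, 20]… (length divides ord_21(5)).
Decompose π into cycles: lengths [6, 6, 6, 2, 1] (5 cycles, including the fixed point 0).
sign(π) = (−1)^{n − #cycles} = (−1)^{21−5} = (−1)^16 = +1.

+1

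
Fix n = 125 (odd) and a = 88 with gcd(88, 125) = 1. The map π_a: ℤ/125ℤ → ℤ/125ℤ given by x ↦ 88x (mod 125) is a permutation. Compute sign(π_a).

Start at x=93: 93 → 59 → 67 → 21 → 98 → 124 → 37 → … (one orbit).
Cycle type of π: 100 + 20 + 4 + 1; total 4 cycles.
n − c = 125 − 4 = 121; sign = (−1)^121 = -1.
(88|125)_J = -1 (Zolotarev's lemma cross-check).

-1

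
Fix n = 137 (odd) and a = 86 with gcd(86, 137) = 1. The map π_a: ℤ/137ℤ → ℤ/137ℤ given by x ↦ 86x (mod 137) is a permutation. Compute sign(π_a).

-1

Orbit of 121 under x↦86x: [121, 131, 32, 12, 73, 113, 128]… (length divides ord_137(86)).
The orbit structure of x ↦ 86x mod 137: 2 orbits of sizes [136, 1].
sign(π) = (−1)^{n − #cycles} = (−1)^{137−2} = (−1)^135 = -1.
Check: (86/137) = -1 by Zolotarev.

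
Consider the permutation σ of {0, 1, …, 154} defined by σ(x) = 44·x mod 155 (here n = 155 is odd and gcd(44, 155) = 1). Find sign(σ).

Trace 139: π^k(139) = [139, 71, 24, 126, 119, 121, 54] for k=0..6.
Decompose π into cycles: lengths [30, 30, 30, 30, 30, 2, 2, 1] (8 cycles, including the fixed point 0).
8 cycles on 155: each ℓ→(−1)^(ℓ−1), product (−1)^147 = -1.
Via Zolotarev, sign(π_{44}) = (44|155) = -1.

-1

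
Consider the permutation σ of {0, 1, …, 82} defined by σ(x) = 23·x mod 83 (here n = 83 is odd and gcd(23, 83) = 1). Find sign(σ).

Start at x=1: 1 → 23 → 31 → 49 → 48 → 25 → 77 → … (one orbit).
Cycle type of π: 41×2 + 1; total 3 cycles.
n − c = 83 − 3 = 80; sign = (−1)^80 = +1.

+1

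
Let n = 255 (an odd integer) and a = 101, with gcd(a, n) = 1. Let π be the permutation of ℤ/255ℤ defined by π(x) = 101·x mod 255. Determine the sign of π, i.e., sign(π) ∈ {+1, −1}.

-1

Trace 1: π^k(1) = [1, 101] for k=0..1.
Cycle type of π: 2×125 + 1×5; total 130 cycles.
sign(π) = (−1)^{n − #cycles} = (−1)^{255−130} = (−1)^125 = -1.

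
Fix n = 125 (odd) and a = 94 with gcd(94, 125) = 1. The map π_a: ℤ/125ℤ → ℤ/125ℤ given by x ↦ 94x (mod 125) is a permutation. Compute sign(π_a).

Orbit of 41 under x↦94x: [41, 104, 26, 69, 111, 59, 46]… (length divides ord_125(94)).
7 cycles of lengths [50, 50, 10, 10, 2, 2, 1].
With 7 cycles on 125 points, sign = (−1)^{125−7} = +1.
Via Zolotarev, sign(π_{94}) = (94|125) = +1.

+1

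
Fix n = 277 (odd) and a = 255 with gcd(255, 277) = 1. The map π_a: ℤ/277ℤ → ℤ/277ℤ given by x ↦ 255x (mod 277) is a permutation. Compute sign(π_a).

Trace 71: π^k(71) = [71, 100, 16, 202, 265, 264, 9] for k=0..6.
5 cycles of lengths [69, 69, 69, 69, 1].
5 cycles on 277: each ℓ→(−1)^(ℓ−1), product (−1)^272 = +1.

+1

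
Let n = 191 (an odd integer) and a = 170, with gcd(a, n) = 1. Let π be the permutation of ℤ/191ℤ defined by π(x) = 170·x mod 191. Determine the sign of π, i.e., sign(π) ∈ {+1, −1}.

Trace 109: π^k(109) = [109, 3, 128, 177, 103, 129, 156] for k=0..6.
Cycle type of π: 95×2 + 1; total 3 cycles.
sign(π) = (−1)^{n − #cycles} = (−1)^{191−3} = (−1)^188 = +1.
(170|191)_J = +1 (Zolotarev's lemma cross-check).

+1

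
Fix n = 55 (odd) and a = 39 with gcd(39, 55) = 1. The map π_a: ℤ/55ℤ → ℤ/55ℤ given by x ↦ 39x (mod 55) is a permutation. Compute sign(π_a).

Trace 26: π^k(26) = [26, 24, 1, 39, 36, 29, 31] for k=0..6.
8 cycles of lengths [10, 10, 10, 10, 10, 2, 2, 1].
sign(π) = (−1)^{n − #cycles} = (−1)^{55−8} = (−1)^47 = -1.
The Jacobi symbol (39|55) = -1 (Zolotarev) agrees.

-1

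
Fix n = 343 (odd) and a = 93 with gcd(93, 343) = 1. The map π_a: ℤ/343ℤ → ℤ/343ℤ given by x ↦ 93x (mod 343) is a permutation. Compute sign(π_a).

Orbit of 102 under x↦93x: [102, 225, 2, 186, 148, 44, 319]… (length divides ord_343(93)).
Decompose π into cycles: lengths [147, 147, 21, 21, 3, 3, 1] (7 cycles, including the fixed point 0).
7 cycles on 343: each ℓ→(−1)^(ℓ−1), product (−1)^336 = +1.
Zolotarev: (93|343) = +1, matching the cycle-count sign.

+1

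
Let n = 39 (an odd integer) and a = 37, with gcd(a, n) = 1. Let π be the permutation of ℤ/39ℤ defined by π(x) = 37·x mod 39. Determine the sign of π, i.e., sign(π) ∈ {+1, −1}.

-1

Start at x=28: 28 → 22 → 34 → 10 → 19 → 1 → 37 → … (one orbit).
6 cycles of lengths [12, 12, 12, 1, 1, 1].
6 cycles on 39: each ℓ→(−1)^(ℓ−1), product (−1)^33 = -1.
Via Zolotarev, sign(π_{37}) = (37|39) = -1.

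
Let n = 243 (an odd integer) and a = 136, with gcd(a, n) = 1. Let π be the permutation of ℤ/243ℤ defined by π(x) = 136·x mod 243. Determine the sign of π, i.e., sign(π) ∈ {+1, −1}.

+1

Trace 163: π^k(163) = [163, 55, 190, 82, 217, 109, 1] for k=0..6.
The orbit structure of x ↦ 136x mod 243: 63 orbits of sizes [9, 9, 9, 9, 9, 9, 9, 9, 9, 9, 9, 9, 9, 9, 9, 9, 9, 9, 3, 3, 3, 3, 3, 3, 3, 3, 3, 3, 3, 3, 3, 3, 3, 3, 3, 3, 1, 1, 1, 1, 1, 1, 1, 1, 1, 1, 1, 1, 1, 1, 1, 1, 1, 1, 1, 1, 1, 1, 1, 1, 1, 1, 1].
243 − 63 = 180 transpositions; sign(π) = (−1)^180 = +1.
Check: (136/243) = +1 by Zolotarev.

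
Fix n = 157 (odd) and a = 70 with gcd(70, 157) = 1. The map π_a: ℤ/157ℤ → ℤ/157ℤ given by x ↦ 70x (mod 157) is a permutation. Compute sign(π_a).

Start at x=99: 99 → 22 → 127 → 98 → 109 → 94 → 143 → … (one orbit).
2 cycles of lengths [156, 1].
2 cycles on 157: each ℓ→(−1)^(ℓ−1), product (−1)^155 = -1.
Zolotarev: (70|157) = -1, matching the cycle-count sign.

-1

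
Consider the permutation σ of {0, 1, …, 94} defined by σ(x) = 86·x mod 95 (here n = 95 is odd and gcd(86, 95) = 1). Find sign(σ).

-1

Trace 1: π^k(1) = [1, 86, 81, 31, 6, 41, 11] for k=0..6.
Cycle type of π: 18×5 + 1×5; total 10 cycles.
n − c = 95 − 10 = 85; sign = (−1)^85 = -1.
(86|95)_J = -1 (Zolotarev's lemma cross-check).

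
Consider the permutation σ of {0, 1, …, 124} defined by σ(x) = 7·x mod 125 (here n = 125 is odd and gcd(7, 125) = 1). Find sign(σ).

Trace 24: π^k(24) = [24, 43, 51, 107, 124, 118, 76] for k=0..6.
12 cycles of lengths [20, 20, 20, 20, 20, 4, 4, 4, 4, 4, 4, 1].
sign(π) = (−1)^{n − #cycles} = (−1)^{125−12} = (−1)^113 = -1.
(7|125)_J = -1 (Zolotarev's lemma cross-check).

-1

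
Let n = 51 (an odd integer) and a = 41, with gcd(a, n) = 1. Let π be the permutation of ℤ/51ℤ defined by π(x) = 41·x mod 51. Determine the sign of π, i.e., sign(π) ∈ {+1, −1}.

Trace 29: π^k(29) = [29, 16, 44, 19, 14, 13, 23] for k=0..6.
5 cycles of lengths [16, 16, 16, 2, 1].
With 5 cycles on 51 points, sign = (−1)^{51−5} = +1.

+1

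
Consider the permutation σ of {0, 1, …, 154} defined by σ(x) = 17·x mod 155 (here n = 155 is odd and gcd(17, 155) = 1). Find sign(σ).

+1

Orbit of 59 under x↦17x: [59, 73, 1, 17, 134, 108, 131]… (length divides ord_155(17)).
The orbit structure of x ↦ 17x mod 155: 5 orbits of sizes [60, 60, 30, 4, 1].
n − c = 155 − 5 = 150; sign = (−1)^150 = +1.
The Jacobi symbol (17|155) = +1 (Zolotarev) agrees.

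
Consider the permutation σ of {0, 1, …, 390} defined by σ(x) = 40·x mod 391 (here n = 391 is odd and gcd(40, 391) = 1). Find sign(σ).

Orbit of 260 under x↦40x: [260, 234, 367, 213, 309, 239, 176]… (length divides ord_391(40)).
Cycle lengths of π_40 on ℤ/391ℤ: [176, 176, 22, 16, 1]; 5 cycles in total.
With 5 cycles on 391 points, sign = (−1)^{391−5} = +1.

+1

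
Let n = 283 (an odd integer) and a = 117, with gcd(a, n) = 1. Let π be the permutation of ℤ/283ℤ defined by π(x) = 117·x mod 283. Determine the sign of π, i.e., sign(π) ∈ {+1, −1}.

+1

Start at x=106: 106 → 233 → 93 → 127 → 143 → 34 → 16 → … (one orbit).
Cycle lengths of π_117 on ℤ/283ℤ: [141, 141, 1]; 3 cycles in total.
sign(π) = (−1)^{n − #cycles} = (−1)^{283−3} = (−1)^280 = +1.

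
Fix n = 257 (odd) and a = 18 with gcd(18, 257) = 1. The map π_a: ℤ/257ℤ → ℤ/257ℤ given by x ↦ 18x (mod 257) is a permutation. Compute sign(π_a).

Start at x=84: 84 → 227 → 231 → 46 → 57 → 255 → 221 → … (one orbit).
π_18 has 3 disjoint cycles with lengths [128, 128, 1] on {0,…,256}.
3 cycles on 257: each ℓ→(−1)^(ℓ−1), product (−1)^254 = +1.
Via Zolotarev, sign(π_{18}) = (18|257) = +1.

+1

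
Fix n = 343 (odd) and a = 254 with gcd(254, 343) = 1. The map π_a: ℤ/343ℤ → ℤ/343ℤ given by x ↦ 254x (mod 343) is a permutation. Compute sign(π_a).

+1

Start at x=317: 317 → 256 → 197 → 303 → 130 → 92 → 44 → … (one orbit).
π_254 has 7 disjoint cycles with lengths [147, 147, 21, 21, 3, 3, 1] on {0,…,342}.
sign(π) = (−1)^{n − #cycles} = (−1)^{343−7} = (−1)^336 = +1.
(254|343)_J = +1 (Zolotarev's lemma cross-check).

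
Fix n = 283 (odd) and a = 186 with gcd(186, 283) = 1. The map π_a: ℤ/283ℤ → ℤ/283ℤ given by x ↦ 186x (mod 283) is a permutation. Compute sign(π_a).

-1

Trace 228: π^k(228) = [228, 241, 112, 173, 199, 224, 63] for k=0..6.
Cycle lengths of π_186 on ℤ/283ℤ: [282, 1]; 2 cycles in total.
Σ(ℓ_i−1) = 283−2 = 281; sign = (−1)^281 = -1.
Via Zolotarev, sign(π_{186}) = (186|283) = -1.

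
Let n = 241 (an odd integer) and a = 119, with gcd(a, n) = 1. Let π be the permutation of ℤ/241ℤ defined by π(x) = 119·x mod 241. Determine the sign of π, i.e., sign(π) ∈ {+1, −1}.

+1

Trace 100: π^k(100) = [100, 91, 225, 24, 205, 54, 160] for k=0..6.
Cycle lengths of π_119 on ℤ/241ℤ: [15, 15, 15, 15, 15, 15, 15, 15, 15, 15, 15, 15, 15, 15, 15, 15, 1]; 17 cycles in total.
With 17 cycles on 241 points, sign = (−1)^{241−17} = +1.
Zolotarev: (119|241) = +1, matching the cycle-count sign.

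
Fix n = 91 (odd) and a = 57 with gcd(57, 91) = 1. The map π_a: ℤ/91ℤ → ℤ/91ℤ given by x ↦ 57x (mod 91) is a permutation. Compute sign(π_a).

Start at x=64: 64 → 8 → 1 → 57 → 64 (one orbit).
Cycle type of π: 4×21 + 1×7; total 28 cycles.
Σ(ℓ_i−1) = 91−28 = 63; sign = (−1)^63 = -1.

-1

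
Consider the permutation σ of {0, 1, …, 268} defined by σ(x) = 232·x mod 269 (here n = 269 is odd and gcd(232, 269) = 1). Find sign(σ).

Trace 222: π^k(222) = [222, 125, 217, 41, 97, 177, 176] for k=0..6.
The orbit structure of x ↦ 232x mod 269: 3 orbits of sizes [134, 134, 1].
n − c = 269 − 3 = 266; sign = (−1)^266 = +1.
Zolotarev: (232|269) = +1, matching the cycle-count sign.

+1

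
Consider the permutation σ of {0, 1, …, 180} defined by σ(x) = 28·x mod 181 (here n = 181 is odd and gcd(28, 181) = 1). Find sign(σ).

-1

Orbit of 118 under x↦28x: [118, 46, 21, 45, 174, 166, 123]… (length divides ord_181(28)).
The orbit structure of x ↦ 28x mod 181: 2 orbits of sizes [180, 1].
With 2 cycles on 181 points, sign = (−1)^{181−2} = -1.
Zolotarev: (28|181) = -1, matching the cycle-count sign.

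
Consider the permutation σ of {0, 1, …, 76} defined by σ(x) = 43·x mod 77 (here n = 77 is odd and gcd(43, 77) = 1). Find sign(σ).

-1

Orbit of 43 under x↦43x: [43, 1]… (length divides ord_77(43)).
Decompose π into cycles: lengths [2, 2, 2, 2, 2, 2, 2, 2, 2, 2, 2, 2, 2, 2, 2, 2, 2, 2, 2, 2, 2, 2, 2, 2, 2, 2, 2, 2, 2, 2, 2, 2, 2, 2, 2, 1, 1, 1, 1, 1, 1, 1] (42 cycles, including the fixed point 0).
77 − 42 = 35 transpositions; sign(π) = (−1)^35 = -1.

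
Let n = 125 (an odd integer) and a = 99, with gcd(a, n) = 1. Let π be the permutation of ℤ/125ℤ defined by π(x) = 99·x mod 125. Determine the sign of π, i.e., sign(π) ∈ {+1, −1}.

+1

Start at x=101: 101 → 124 → 26 → 74 → 76 → 24 → 1 → … (one orbit).
Cycle lengths of π_99 on ℤ/125ℤ: [10, 10, 10, 10, 10, 10, 10, 10, 10, 10, 2, 2, 2, 2, 2, 2, 2, 2, 2, 2, 2, 2, 1]; 23 cycles in total.
With 23 cycles on 125 points, sign = (−1)^{125−23} = +1.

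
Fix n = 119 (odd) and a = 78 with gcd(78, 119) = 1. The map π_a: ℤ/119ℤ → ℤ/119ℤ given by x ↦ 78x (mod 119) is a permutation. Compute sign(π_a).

Orbit of 64 under x↦78x: [64, 113, 8, 29, 1, 78, 15]… (length divides ord_119(78)).
Cycle lengths of π_78 on ℤ/119ℤ: [16, 16, 16, 16, 16, 16, 16, 1, 1, 1, 1, 1, 1, 1]; 14 cycles in total.
14 cycles on 119: each ℓ→(−1)^(ℓ−1), product (−1)^105 = -1.
Zolotarev: (78|119) = -1, matching the cycle-count sign.

-1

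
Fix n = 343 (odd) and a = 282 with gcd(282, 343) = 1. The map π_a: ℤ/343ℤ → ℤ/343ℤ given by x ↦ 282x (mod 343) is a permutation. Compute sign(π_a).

Trace 151: π^k(151) = [151, 50, 37, 144, 134, 58, 235] for k=0..6.
Cycle lengths of π_282 on ℤ/343ℤ: [147, 147, 21, 21, 3, 3, 1]; 7 cycles in total.
n − c = 343 − 7 = 336; sign = (−1)^336 = +1.

+1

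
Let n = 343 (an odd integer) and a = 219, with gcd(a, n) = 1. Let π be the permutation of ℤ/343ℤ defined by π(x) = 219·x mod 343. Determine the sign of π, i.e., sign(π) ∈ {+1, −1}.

Trace 211: π^k(211) = [211, 247, 242, 176, 128, 249, 337] for k=0..6.
The orbit structure of x ↦ 219x mod 343: 7 orbits of sizes [147, 147, 21, 21, 3, 3, 1].
n − c = 343 − 7 = 336; sign = (−1)^336 = +1.
(219|343)_J = +1 (Zolotarev's lemma cross-check).

+1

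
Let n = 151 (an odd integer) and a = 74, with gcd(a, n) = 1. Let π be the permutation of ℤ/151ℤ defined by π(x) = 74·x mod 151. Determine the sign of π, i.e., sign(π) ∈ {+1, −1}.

+1

Orbit of 95 under x↦74x: [95, 84, 25, 38, 94, 10, 136]… (length divides ord_151(74)).
Cycle lengths of π_74 on ℤ/151ℤ: [75, 75, 1]; 3 cycles in total.
3 cycles on 151: each ℓ→(−1)^(ℓ−1), product (−1)^148 = +1.
(74|151)_J = +1 (Zolotarev's lemma cross-check).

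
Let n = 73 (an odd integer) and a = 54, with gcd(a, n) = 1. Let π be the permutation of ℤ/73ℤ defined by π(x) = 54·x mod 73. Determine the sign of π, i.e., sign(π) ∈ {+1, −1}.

Trace 6: π^k(6) = [6, 32, 49, 18, 23, 1, 54] for k=0..6.
Cycle type of π: 36×2 + 1; total 3 cycles.
3 cycles on 73: each ℓ→(−1)^(ℓ−1), product (−1)^70 = +1.
Check: (54/73) = +1 by Zolotarev.

+1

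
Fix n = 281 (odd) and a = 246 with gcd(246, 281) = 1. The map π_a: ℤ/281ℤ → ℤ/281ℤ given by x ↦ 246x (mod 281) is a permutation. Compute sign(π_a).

+1

Orbit of 191 under x↦246x: [191, 59, 183, 58, 218, 238, 100]… (length divides ord_281(246)).
Decompose π into cycles: lengths [70, 70, 70, 70, 1] (5 cycles, including the fixed point 0).
5 cycles on 281: each ℓ→(−1)^(ℓ−1), product (−1)^276 = +1.
The Jacobi symbol (246|281) = +1 (Zolotarev) agrees.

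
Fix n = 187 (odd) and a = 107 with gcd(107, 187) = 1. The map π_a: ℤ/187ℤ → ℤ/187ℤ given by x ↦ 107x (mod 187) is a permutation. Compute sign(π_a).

+1

Start at x=60: 60 → 62 → 89 → 173 → 185 → 160 → 103 → … (one orbit).
Cycle lengths of π_107 on ℤ/187ℤ: [80, 80, 16, 10, 1]; 5 cycles in total.
sign(π) = (−1)^{n − #cycles} = (−1)^{187−5} = (−1)^182 = +1.
(107|187)_J = +1 (Zolotarev's lemma cross-check).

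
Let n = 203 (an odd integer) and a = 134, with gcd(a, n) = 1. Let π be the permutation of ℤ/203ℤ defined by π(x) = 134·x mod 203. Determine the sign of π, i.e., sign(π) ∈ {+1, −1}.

-1

Start at x=71: 71 → 176 → 36 → 155 → 64 → 50 → 1 → … (one orbit).
Cycle lengths of π_134 on ℤ/203ℤ: [28, 28, 28, 28, 28, 28, 28, 1, 1, 1, 1, 1, 1, 1]; 14 cycles in total.
Σ(ℓ_i−1) = 203−14 = 189; sign = (−1)^189 = -1.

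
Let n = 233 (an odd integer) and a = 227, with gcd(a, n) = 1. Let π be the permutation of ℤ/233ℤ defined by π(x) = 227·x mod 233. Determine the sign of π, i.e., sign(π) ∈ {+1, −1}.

Orbit of 224 under x↦227x: [224, 54, 142, 80, 219, 84, 195]… (length divides ord_233(227)).
2 cycles of lengths [232, 1].
With 2 cycles on 233 points, sign = (−1)^{233−2} = -1.
Check: (227/233) = -1 by Zolotarev.

-1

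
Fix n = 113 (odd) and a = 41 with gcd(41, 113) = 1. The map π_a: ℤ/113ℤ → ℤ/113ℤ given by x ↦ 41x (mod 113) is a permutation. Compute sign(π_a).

Start at x=77: 77 → 106 → 52 → 98 → 63 → 97 → 22 → … (one orbit).
Cycle lengths of π_41 on ℤ/113ℤ: [56, 56, 1]; 3 cycles in total.
With 3 cycles on 113 points, sign = (−1)^{113−3} = +1.
The Jacobi symbol (41|113) = +1 (Zolotarev) agrees.

+1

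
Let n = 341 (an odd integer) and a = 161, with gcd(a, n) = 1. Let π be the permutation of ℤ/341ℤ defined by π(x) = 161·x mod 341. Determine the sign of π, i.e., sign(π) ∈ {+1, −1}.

+1

Orbit of 61 under x↦161x: [61, 273, 305, 1, 161, 5, 123]… (length divides ord_341(161)).
Cycle type of π: 30×10 + 10 + 6×5 + 1; total 17 cycles.
n − c = 341 − 17 = 324; sign = (−1)^324 = +1.
Via Zolotarev, sign(π_{161}) = (161|341) = +1.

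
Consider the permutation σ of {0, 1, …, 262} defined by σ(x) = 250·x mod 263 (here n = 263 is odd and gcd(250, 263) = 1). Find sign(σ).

Trace 78: π^k(78) = [78, 38, 32, 110, 148, 180, 27] for k=0..6.
Decompose π into cycles: lengths [262, 1] (2 cycles, including the fixed point 0).
2 cycles on 263: each ℓ→(−1)^(ℓ−1), product (−1)^261 = -1.

-1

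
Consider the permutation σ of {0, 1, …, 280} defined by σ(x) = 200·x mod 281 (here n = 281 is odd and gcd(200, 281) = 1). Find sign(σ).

+1

Start at x=162: 162 → 85 → 140 → 181 → 232 → 35 → 256 → … (one orbit).
Cycle lengths of π_200 on ℤ/281ℤ: [35, 35, 35, 35, 35, 35, 35, 35, 1]; 9 cycles in total.
sign(π) = (−1)^{n − #cycles} = (−1)^{281−9} = (−1)^272 = +1.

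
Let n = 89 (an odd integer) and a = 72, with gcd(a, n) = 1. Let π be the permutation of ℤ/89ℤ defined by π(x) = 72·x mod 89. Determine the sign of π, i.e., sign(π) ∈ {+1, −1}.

Start at x=67: 67 → 18 → 50 → 40 → 32 → 79 → 81 → … (one orbit).
Cycle lengths of π_72 on ℤ/89ℤ: [44, 44, 1]; 3 cycles in total.
n − c = 89 − 3 = 86; sign = (−1)^86 = +1.
Zolotarev: (72|89) = +1, matching the cycle-count sign.

+1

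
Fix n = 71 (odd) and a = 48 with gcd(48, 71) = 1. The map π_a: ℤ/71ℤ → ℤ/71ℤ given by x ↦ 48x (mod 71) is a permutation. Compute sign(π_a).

Orbit of 48 under x↦48x: [48, 32, 45, 30, 20, 37, 1]… (length divides ord_71(48)).
Cycle type of π: 7×10 + 1; total 11 cycles.
With 11 cycles on 71 points, sign = (−1)^{71−11} = +1.
The Jacobi symbol (48|71) = +1 (Zolotarev) agrees.

+1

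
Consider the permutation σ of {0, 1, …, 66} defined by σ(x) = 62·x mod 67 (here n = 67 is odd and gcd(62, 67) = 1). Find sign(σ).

+1

Orbit of 59 under x↦62x: [59, 40, 1, 62, 25, 9, 22]… (length divides ord_67(62)).
Cycle lengths of π_62 on ℤ/67ℤ: [11, 11, 11, 11, 11, 11, 1]; 7 cycles in total.
sign(π) = (−1)^{n − #cycles} = (−1)^{67−7} = (−1)^60 = +1.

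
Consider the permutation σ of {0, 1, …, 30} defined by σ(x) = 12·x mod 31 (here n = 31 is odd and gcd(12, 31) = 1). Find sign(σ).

-1

Orbit of 20 under x↦12x: [20, 23, 28, 26, 2, 24, 9]… (length divides ord_31(12)).
π_12 has 2 disjoint cycles with lengths [30, 1] on {0,…,30}.
Σ(ℓ_i−1) = 31−2 = 29; sign = (−1)^29 = -1.
Check: (12/31) = -1 by Zolotarev.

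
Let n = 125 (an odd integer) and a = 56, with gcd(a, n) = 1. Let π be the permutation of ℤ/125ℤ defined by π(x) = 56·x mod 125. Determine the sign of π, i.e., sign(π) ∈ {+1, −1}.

Start at x=96: 96 → 1 → 56 → 11 → 116 → 121 → 26 → … (one orbit).
Cycle type of π: 25×4 + 5×4 + 1×5; total 13 cycles.
125 − 13 = 112 transpositions; sign(π) = (−1)^112 = +1.
The Jacobi symbol (56|125) = +1 (Zolotarev) agrees.

+1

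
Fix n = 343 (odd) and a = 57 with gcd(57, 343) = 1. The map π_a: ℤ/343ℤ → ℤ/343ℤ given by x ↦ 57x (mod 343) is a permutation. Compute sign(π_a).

+1

Orbit of 162 under x↦57x: [162, 316, 176, 85, 43, 50, 106]… (length divides ord_343(57)).
Cycle lengths of π_57 on ℤ/343ℤ: [49, 49, 49, 49, 49, 49, 7, 7, 7, 7, 7, 7, 1, 1, 1, 1, 1, 1, 1]; 19 cycles in total.
19 cycles on 343: each ℓ→(−1)^(ℓ−1), product (−1)^324 = +1.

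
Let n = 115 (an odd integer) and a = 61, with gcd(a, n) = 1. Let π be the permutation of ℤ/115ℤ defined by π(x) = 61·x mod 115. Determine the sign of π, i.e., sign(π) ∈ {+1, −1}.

Start at x=96: 96 → 106 → 26 → 91 → 31 → 51 → 6 → … (one orbit).
Cycle lengths of π_61 on ℤ/115ℤ: [22, 22, 22, 22, 22, 1, 1, 1, 1, 1]; 10 cycles in total.
115 − 10 = 105 transpositions; sign(π) = (−1)^105 = -1.
Zolotarev: (61|115) = -1, matching the cycle-count sign.

-1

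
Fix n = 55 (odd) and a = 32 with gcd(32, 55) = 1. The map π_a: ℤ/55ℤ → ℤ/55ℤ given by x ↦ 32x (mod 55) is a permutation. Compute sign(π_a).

+1

Trace 43: π^k(43) = [43, 1, 32, 34] for k=0..3.
π_32 has 17 disjoint cycles with lengths [4, 4, 4, 4, 4, 4, 4, 4, 4, 4, 4, 2, 2, 2, 2, 2, 1] on {0,…,54}.
With 17 cycles on 55 points, sign = (−1)^{55−17} = +1.
The Jacobi symbol (32|55) = +1 (Zolotarev) agrees.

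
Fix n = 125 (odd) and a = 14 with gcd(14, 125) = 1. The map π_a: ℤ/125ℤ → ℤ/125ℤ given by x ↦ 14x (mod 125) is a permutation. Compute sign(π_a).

+1

Trace 49: π^k(49) = [49, 61, 104, 81, 9, 1, 14] for k=0..6.
Cycle type of π: 50×2 + 10×2 + 2×2 + 1; total 7 cycles.
125 − 7 = 118 transpositions; sign(π) = (−1)^118 = +1.
Zolotarev: (14|125) = +1, matching the cycle-count sign.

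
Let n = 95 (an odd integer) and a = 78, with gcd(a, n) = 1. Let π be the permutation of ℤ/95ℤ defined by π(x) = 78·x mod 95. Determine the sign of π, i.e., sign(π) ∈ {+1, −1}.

Start at x=27: 27 → 16 → 13 → 64 → 52 → 66 → 18 → … (one orbit).
5 cycles of lengths [36, 36, 18, 4, 1].
Σ(ℓ_i−1) = 95−5 = 90; sign = (−1)^90 = +1.
The Jacobi symbol (78|95) = +1 (Zolotarev) agrees.

+1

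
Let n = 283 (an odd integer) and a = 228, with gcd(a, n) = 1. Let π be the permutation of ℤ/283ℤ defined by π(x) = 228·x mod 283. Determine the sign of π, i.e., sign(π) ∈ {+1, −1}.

+1

Orbit of 97 under x↦228x: [97, 42, 237, 266, 86, 81, 73]… (length divides ord_283(228)).
π_228 has 3 disjoint cycles with lengths [141, 141, 1] on {0,…,282}.
Σ(ℓ_i−1) = 283−3 = 280; sign = (−1)^280 = +1.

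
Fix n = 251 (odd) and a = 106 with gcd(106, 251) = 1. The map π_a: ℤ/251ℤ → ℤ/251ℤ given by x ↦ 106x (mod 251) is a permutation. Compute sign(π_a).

+1

Orbit of 155 under x↦106x: [155, 115, 142, 243, 156, 221, 83]… (length divides ord_251(106)).
Decompose π into cycles: lengths [125, 125, 1] (3 cycles, including the fixed point 0).
Σ(ℓ_i−1) = 251−3 = 248; sign = (−1)^248 = +1.
The Jacobi symbol (106|251) = +1 (Zolotarev) agrees.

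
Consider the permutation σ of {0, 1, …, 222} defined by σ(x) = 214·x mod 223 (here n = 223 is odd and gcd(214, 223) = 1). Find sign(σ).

-1

Orbit of 92 under x↦214x: [92, 64, 93, 55, 174, 218, 45]… (length divides ord_223(214)).
The orbit structure of x ↦ 214x mod 223: 2 orbits of sizes [222, 1].
Σ(ℓ_i−1) = 223−2 = 221; sign = (−1)^221 = -1.
The Jacobi symbol (214|223) = -1 (Zolotarev) agrees.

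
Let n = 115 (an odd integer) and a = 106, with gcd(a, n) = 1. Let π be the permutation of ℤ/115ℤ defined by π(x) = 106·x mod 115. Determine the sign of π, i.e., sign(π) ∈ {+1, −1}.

Start at x=11: 11 → 16 → 86 → 31 → 66 → 96 → 56 → … (one orbit).
The orbit structure of x ↦ 106x mod 115: 10 orbits of sizes [22, 22, 22, 22, 22, 1, 1, 1, 1, 1].
n − c = 115 − 10 = 105; sign = (−1)^105 = -1.
The Jacobi symbol (106|115) = -1 (Zolotarev) agrees.

-1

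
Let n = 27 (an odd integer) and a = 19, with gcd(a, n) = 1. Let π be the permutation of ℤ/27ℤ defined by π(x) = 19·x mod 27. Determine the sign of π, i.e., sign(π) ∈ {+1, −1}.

+1

Trace 1: π^k(1) = [1, 19, 10] for k=0..2.
The orbit structure of x ↦ 19x mod 27: 15 orbits of sizes [3, 3, 3, 3, 3, 3, 1, 1, 1, 1, 1, 1, 1, 1, 1].
15 cycles on 27: each ℓ→(−1)^(ℓ−1), product (−1)^12 = +1.
(19|27)_J = +1 (Zolotarev's lemma cross-check).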